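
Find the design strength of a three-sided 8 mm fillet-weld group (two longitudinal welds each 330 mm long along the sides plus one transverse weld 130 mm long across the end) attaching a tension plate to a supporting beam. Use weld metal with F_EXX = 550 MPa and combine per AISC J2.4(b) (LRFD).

t_e = 0.707 × 8 = 5.656 mm.
R_nwl = 0.6 × 550 × 5.656 × 660 × 10⁻³ = 1232 kN (longitudinal, 2 welds).
R_nwt = 0.6 × 550 × 5.656 × 130 × 10⁻³ = 242.6 kN (transverse, base value).
(i) R_nwl + R_nwt = 1475 kN; (ii) 0.85 R_nwl + 1.5 R_nwt = 1411 kN.
R_n = max = 1475 kN [governs: (i)]; φR_n = 1106 kN.

φR_n ≈ 1110 kN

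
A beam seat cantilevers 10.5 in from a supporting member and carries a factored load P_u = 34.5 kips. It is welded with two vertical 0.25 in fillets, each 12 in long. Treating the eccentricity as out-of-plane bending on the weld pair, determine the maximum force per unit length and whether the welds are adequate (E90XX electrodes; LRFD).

E90XX → F_EXX = 90 ksi.
L_w = 2 × 12 = 24 in; section modulus (unit throat) S = 2 × L²/6 = 48 in².
Direct shear f_v = P/L_w = 34.5/24 = 1.438 kip/in.
Moment M = P × e = 34.5 × 10.5 = 362.25 kip·in; bending f_b = M/S = 7.547 kip/in.
f_max = √(f_v² + f_b²) = √(1.438² + 7.547²) = 7.683 kip/in.
φr_n = 0.75 × 0.6 × 90 × (0.707 × 0.25) = 7.158 kip/in → NOT adequate.

f_max ≈ 7.68 kip/in; NOT adequate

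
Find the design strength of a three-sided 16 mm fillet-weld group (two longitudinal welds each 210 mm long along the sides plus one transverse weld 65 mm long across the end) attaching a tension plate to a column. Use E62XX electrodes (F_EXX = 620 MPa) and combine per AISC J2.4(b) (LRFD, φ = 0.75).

t_e = 0.707 × 16 = 11.31 mm.
R_nwl = 0.6 × 620 × 11.31 × 420 × 10⁻³ = 1767 kN (longitudinal, 2 welds).
R_nwt = 0.6 × 620 × 11.31 × 65 × 10⁻³ = 273.5 kN (transverse, base value).
(i) R_nwl + R_nwt = 2041 kN; (ii) 0.85 R_nwl + 1.5 R_nwt = 1913 kN.
R_n = max = 2041 kN [governs: (i)]; φR_n = 1531 kN.

φR_n ≈ 1530 kN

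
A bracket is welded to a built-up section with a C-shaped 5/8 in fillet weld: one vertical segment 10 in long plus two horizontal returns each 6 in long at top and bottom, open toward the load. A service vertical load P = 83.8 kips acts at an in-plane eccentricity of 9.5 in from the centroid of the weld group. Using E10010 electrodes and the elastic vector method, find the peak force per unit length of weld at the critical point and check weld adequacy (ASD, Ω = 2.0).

f_max ≈ 14.1 kip/in; NOT adequate

E100XX → F_EXX = 100 ksi.
Total weld length L_w = 22 in. Treat welds as unit-width lines.
Centroid: x̄ = 2×6×3 / 22 = 1.636 in from the vertical weld.
Polar moment about centroid: J = I_x + I_y = [10³/12 + 2×6×5²] + [10×1.636² + 2(6³/12 + 6×1.364²)] = 468.4 in³.
Direct shear f_v = P/L_w = 83.8 / 22 = 3.809 kip/in (vertical).
Torsion M = P·e = 83.8 × 9.5 = 796.1 kip·in.
Critical point at (x, y) = (4.364, 5) from centroid. f_tx = M·y/J = 8.498 kip/in; f_ty = M·x/J = 7.416 kip/in.
Resultant f_max = √[f_tx² + (f_v + f_ty)²] = √[8.498² + (3.809 + 7.416)²] = 14.08 kip/in.
Capacity per unit length: r_n/Ω = (1/2.0) × 0.6 × 100 × (0.707 × 0.625) = 13.26 kip/in.
14.08 > 13.26 → NOT adequate.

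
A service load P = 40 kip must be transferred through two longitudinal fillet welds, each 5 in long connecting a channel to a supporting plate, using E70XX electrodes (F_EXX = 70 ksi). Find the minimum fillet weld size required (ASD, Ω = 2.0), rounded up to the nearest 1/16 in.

Total weld length L = 10 in.
Required throat t_e = P × Ω / (0.6 F_EXX × L) = 40 × 2.0 / (0.6 × 70 × 10) = 0.1905 in.
Required leg w = t_e / 0.707 = 0.2694 in → use 5/16 in.

w = 5/16 in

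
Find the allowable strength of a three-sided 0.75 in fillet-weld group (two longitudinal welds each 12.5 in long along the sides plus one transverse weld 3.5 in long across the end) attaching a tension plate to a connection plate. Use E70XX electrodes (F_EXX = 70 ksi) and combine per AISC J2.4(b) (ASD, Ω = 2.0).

t_e = 0.707 × 0.75 = 0.5302 in.
R_nwl = 0.6 × 70 × 0.5302 × 25 = 556.8 kip (longitudinal, 2 welds).
R_nwt = 0.6 × 70 × 0.5302 × 3.5 = 77.95 kip (transverse, base value).
(i) R_nwl + R_nwt = 634.7 kip; (ii) 0.85 R_nwl + 1.5 R_nwt = 590.2 kip.
R_n = max = 634.7 kip [governs: (i)]; R_n/Ω = 317.4 kip.

R_n/Ω ≈ 317 kip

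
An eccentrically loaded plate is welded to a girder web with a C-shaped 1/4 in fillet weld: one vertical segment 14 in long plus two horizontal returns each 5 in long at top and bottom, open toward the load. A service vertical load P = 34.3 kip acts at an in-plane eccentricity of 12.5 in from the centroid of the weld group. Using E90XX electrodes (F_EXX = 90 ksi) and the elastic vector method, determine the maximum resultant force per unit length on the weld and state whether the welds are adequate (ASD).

Total weld length L_w = 24 in. Treat welds as unit-width lines.
Centroid: x̄ = 2×5×2.5 / 24 = 1.042 in from the vertical weld.
Polar moment about centroid: J = I_x + I_y = [14³/12 + 2×5×7²] + [14×1.042² + 2(5³/12 + 5×1.458²)] = 776 in³.
Direct shear f_v = P/L_w = 34.3 / 24 = 1.429 kip/in (vertical).
Torsion M = P·e = 34.3 × 12.5 = 428.75 kip·in.
Critical point at (x, y) = (3.958, 7) from centroid. f_tx = M·y/J = 3.868 kip/in; f_ty = M·x/J = 2.187 kip/in.
Resultant f_max = √[f_tx² + (f_v + f_ty)²] = √[3.868² + (1.429 + 2.187)²] = 5.295 kip/in.
Capacity per unit length: r_n/Ω = (1/2.0) × 0.6 × 90 × (0.707 × 0.25) = 4.772 kip/in.
5.295 > 4.772 → NOT adequate.

f_max ≈ 5.3 kip/in; NOT adequate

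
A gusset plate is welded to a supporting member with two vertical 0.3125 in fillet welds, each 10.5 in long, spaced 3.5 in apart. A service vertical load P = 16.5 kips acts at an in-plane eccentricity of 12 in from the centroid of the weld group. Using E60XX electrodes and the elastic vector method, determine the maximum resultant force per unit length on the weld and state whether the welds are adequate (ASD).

E60XX → F_EXX = 60 ksi.
Total weld length L_w = 21 in. Treat welds as unit-width lines.
Polar moment about centroid: J = 2[d³/12 + d(b/2)²] = 2[10.5³/12 + 10.5×1.75²] = 257.2 in³.
Direct shear f_v = P/L_w = 16.5 / 21 = 0.7857 kip/in (vertical).
Torsion M = P·e = 16.5 × 12 = 198 kip·in.
Critical point at (x, y) = (1.75, 5.25) from centroid. f_tx = M·y/J = 4.041 kip/in; f_ty = M·x/J = 1.347 kip/in.
Resultant f_max = √[f_tx² + (f_v + f_ty)²] = √[4.041² + (0.7857 + 1.347)²] = 4.569 kip/in.
Capacity per unit length: r_n/Ω = (1/2.0) × 0.6 × 60 × (0.707 × 0.3125) = 3.977 kip/in.
4.569 > 3.977 → NOT adequate.

f_max ≈ 4.57 kip/in; NOT adequate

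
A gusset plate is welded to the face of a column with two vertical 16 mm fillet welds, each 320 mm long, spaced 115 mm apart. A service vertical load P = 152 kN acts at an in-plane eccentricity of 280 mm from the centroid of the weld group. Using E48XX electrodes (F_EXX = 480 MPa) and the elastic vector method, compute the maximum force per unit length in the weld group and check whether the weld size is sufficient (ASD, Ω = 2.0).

f_max ≈ 1060 N/mm; adequate

Total weld length L_w = 640 mm. Treat welds as unit-width lines.
Polar moment about centroid: J = 2[d³/12 + d(b/2)²] = 2[320³/12 + 320×57.5²] = 7577000 mm³.
Direct shear f_v = P/L_w = 152×10³ / 640 = 237.5 N/mm (vertical).
Torsion M = P·e = 152×10³ × 280 = 42560000 N·mm.
Critical point at (x, y) = (57.5, 160) from centroid. f_tx = M·y/J = 898.7 N/mm; f_ty = M·x/J = 323 N/mm.
Resultant f_max = √[f_tx² + (f_v + f_ty)²] = √[898.7² + (237.5 + 323)²] = 1059 N/mm.
Capacity per unit length: r_n/Ω = (1/2.0) × 0.6 × 480 × (0.707 × 16) = 1629 N/mm.
1059 ≤ 1629 → adequate.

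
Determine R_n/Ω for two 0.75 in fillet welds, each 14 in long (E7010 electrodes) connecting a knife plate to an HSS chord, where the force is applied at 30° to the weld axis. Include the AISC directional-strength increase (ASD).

E70XX → F_EXX = 70 ksi.
t_e = 0.707 × 0.75 = 0.5302 in; A_we = 0.5302 × 28 = 14.85 in².
Directional factor: 1.0 + 0.5 sin^1.5(30°) = 1.177.
F_nw = 0.6 × 70 × 1.177 = 49.42 ksi.
R_n/Ω = (49.42 × 14.85) / 2.0 = 366.9 kips.

R_n/Ω ≈ 367 kips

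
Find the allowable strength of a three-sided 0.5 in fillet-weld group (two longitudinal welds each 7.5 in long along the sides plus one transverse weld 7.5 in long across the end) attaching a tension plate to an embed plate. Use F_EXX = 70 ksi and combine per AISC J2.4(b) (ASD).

R_n/Ω ≈ 178 kips

t_e = 0.707 × 0.5 = 0.3535 in.
R_nwl = 0.6 × 70 × 0.3535 × 15 = 222.7 kips (longitudinal, 2 welds).
R_nwt = 0.6 × 70 × 0.3535 × 7.5 = 111.4 kips (transverse, base value).
(i) R_nwl + R_nwt = 334.1 kips; (ii) 0.85 R_nwl + 1.5 R_nwt = 356.3 kips.
R_n = max = 356.3 kips [governs: (ii)]; R_n/Ω = 178.2 kips.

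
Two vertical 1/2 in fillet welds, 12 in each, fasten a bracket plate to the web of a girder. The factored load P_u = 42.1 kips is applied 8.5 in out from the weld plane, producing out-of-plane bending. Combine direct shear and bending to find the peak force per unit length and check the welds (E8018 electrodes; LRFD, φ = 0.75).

E80XX → F_EXX = 80 ksi.
L_w = 2 × 12 = 24 in; section modulus (unit throat) S = 2 × L²/6 = 48 in².
Direct shear f_v = P/L_w = 42.1/24 = 1.754 kip/in.
Moment M = P × e = 42.1 × 8.5 = 357.85 kip·in; bending f_b = M/S = 7.455 kip/in.
f_max = √(f_v² + f_b²) = √(1.754² + 7.455²) = 7.659 kip/in.
φr_n = 0.75 × 0.6 × 80 × (0.707 × 0.5) = 12.73 kip/in → adequate.

f_max ≈ 7.66 kip/in; adequate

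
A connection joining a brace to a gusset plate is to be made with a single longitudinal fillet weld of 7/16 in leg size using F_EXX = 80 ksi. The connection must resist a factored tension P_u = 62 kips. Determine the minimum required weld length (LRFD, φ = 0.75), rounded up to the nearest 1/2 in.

L = 6 in

Throat t_e = 0.707 × 0.4375 = 0.3093 in.
φr_n = 0.75 × 0.6 × 80 × 0.3093 = 11.14 kips/in.
L_req = P_u / φr_n = 62 / 11.14 = 5.568 in total.
Round up → use L = 6 in.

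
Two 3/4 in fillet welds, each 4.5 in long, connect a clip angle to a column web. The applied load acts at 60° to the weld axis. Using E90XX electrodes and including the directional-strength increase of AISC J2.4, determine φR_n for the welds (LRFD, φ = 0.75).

E90XX → F_EXX = 90 ksi.
t_e = 0.707 × 0.75 = 0.5302 in; A_we = 0.5302 × 9 = 4.772 in².
Directional factor: 1.0 + 0.5 sin^1.5(60°) = 1.403.
F_nw = 0.6 × 90 × 1.403 = 75.76 ksi.
φR_n = 0.75 × 75.76 × 4.772 = 271.2 kip.

φR_n ≈ 271 kip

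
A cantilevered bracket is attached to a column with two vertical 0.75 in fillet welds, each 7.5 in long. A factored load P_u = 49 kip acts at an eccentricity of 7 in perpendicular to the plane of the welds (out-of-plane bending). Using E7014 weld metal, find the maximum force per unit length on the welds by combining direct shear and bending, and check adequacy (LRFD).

E70XX → F_EXX = 70 ksi.
L_w = 2 × 7.5 = 15 in; section modulus (unit throat) S = 2 × L²/6 = 18.75 in².
Direct shear f_v = P/L_w = 49/15 = 3.267 kip/in.
Moment M = P × e = 49 × 7 = 343 kip·in; bending f_b = M/S = 18.29 kip/in.
f_max = √(f_v² + f_b²) = √(3.267² + 18.29²) = 18.58 kip/in.
φr_n = 0.75 × 0.6 × 70 × (0.707 × 0.75) = 16.7 kip/in → NOT adequate.

f_max ≈ 18.6 kip/in; NOT adequate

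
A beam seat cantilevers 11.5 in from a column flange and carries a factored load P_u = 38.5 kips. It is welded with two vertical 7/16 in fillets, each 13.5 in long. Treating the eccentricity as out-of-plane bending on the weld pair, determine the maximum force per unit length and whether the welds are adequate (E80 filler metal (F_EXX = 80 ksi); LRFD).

f_max ≈ 7.43 kip/in; adequate

L_w = 2 × 13.5 = 27 in; section modulus (unit throat) S = 2 × L²/6 = 60.75 in².
Direct shear f_v = P/L_w = 38.5/27 = 1.426 kip/in.
Moment M = P × e = 38.5 × 11.5 = 442.75 kip·in; bending f_b = M/S = 7.288 kip/in.
f_max = √(f_v² + f_b²) = √(1.426² + 7.288²) = 7.426 kip/in.
φr_n = 0.75 × 0.6 × 80 × (0.707 × 0.4375) = 11.14 kip/in → adequate.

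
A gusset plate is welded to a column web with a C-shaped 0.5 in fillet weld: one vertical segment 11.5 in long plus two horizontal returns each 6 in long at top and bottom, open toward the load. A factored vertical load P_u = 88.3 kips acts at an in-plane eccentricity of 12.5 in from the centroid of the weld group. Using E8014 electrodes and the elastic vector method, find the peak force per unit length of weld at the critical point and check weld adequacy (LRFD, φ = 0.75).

E80XX → F_EXX = 80 ksi.
Total weld length L_w = 23.5 in. Treat welds as unit-width lines.
Centroid: x̄ = 2×6×3 / 23.5 = 1.532 in from the vertical weld.
Polar moment about centroid: J = I_x + I_y = [11.5³/12 + 2×6×5.75²] + [11.5×1.532² + 2(6³/12 + 6×1.468²)] = 612.3 in³.
Direct shear f_v = P/L_w = 88.3 / 23.5 = 3.757 kip/in (vertical).
Torsion M = P·e = 88.3 × 12.5 = 1103.8 kip·in.
Critical point at (x, y) = (4.468, 5.75) from centroid. f_tx = M·y/J = 10.36 kip/in; f_ty = M·x/J = 8.054 kip/in.
Resultant f_max = √[f_tx² + (f_v + f_ty)²] = √[10.36² + (3.757 + 8.054)²] = 15.71 kip/in.
Capacity per unit length: φr_n = 0.75 × 0.6 × 80 × (0.707 × 0.5) = 12.73 kip/in.
15.71 > 12.73 → NOT adequate.

f_max ≈ 15.7 kip/in; NOT adequate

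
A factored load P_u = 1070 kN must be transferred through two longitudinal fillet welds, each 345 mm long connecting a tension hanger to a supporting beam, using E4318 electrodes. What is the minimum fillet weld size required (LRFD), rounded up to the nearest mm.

E43XX → F_EXX = 430 MPa.
Total weld length L = 690 mm.
Required throat t_e = P_u / (φ × 0.6 F_EXX × L) = 1070 / (0.75 × 0.6 × 430 × 690 × 10⁻³) = 8.014 mm.
Required leg w = t_e / 0.707 = 11.34 mm → use 12 mm.

w = 12 mm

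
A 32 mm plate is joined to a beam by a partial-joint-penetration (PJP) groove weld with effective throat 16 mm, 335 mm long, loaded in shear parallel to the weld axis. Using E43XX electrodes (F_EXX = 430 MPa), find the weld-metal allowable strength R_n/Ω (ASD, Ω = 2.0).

Effective throat (given) t_e = 16 mm.
A_we = 16 × 335 = 5360 mm².
F_nw = 0.6 F_EXX = 258 MPa.
R_n/Ω = (258 × 5360) / 2.0 × 10⁻³ = 691.4 kN.

R_n/Ω ≈ 691 kN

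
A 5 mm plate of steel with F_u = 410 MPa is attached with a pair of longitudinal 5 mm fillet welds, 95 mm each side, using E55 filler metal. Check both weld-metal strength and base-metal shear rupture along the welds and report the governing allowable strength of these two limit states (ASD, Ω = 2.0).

R_n/Ω ≈ 111 kN (weld metal governs)

E55XX → F_EXX = 550 MPa.
t_e = 0.707 × 5 = 3.535 mm; L = 190 mm.
Weld metal: R_n/Ω = (1/2.0) × 0.6 × 550 × 3.535 × 190 × 10⁻³ = 110.8 kN.
Base metal (shear rupture): R_n/Ω = (1/2.0) × 0.6 × 410 × 5 × 190 × 10⁻³ = 116.9 kN.
Governing: weld metal.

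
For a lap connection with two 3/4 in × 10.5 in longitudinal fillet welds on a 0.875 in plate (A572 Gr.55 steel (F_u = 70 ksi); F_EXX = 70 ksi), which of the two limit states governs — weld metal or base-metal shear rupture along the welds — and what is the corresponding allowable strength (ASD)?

R_n/Ω ≈ 234 kips (weld metal governs)

t_e = 0.707 × 0.75 = 0.5302 in; L = 21 in.
Weld metal: R_n/Ω = (1/2.0) × 0.6 × 70 × 0.5302 × 21 = 233.8 kips.
Base metal (shear rupture): R_n/Ω = (1/2.0) × 0.6 × 70 × 0.875 × 21 = 385.9 kips.
Governing: weld metal.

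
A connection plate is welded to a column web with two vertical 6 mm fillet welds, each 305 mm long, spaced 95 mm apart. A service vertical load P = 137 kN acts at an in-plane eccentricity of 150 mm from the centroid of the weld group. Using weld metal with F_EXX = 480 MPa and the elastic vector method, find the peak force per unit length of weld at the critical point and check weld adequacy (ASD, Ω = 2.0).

Total weld length L_w = 610 mm. Treat welds as unit-width lines.
Polar moment about centroid: J = 2[d³/12 + d(b/2)²] = 2[305³/12 + 305×47.5²] = 6105000 mm³.
Direct shear f_v = P/L_w = 137×10³ / 610 = 224.6 N/mm (vertical).
Torsion M = P·e = 137×10³ × 150 = 20550000 N·mm.
Critical point at (x, y) = (47.5, 152.5) from centroid. f_tx = M·y/J = 513.3 N/mm; f_ty = M·x/J = 159.9 N/mm.
Resultant f_max = √[f_tx² + (f_v + f_ty)²] = √[513.3² + (224.6 + 159.9)²] = 641.3 N/mm.
Capacity per unit length: r_n/Ω = (1/2.0) × 0.6 × 480 × (0.707 × 6) = 610.8 N/mm.
641.3 > 610.8 → NOT adequate.

f_max ≈ 641 N/mm; NOT adequate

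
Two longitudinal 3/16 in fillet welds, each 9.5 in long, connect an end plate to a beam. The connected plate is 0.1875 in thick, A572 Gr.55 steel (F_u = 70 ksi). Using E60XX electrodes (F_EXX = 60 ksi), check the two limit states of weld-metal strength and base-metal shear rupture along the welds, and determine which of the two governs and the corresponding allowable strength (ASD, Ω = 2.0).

t_e = 0.707 × 0.1875 = 0.1326 in; L = 19 in.
Weld metal: R_n/Ω = (1/2.0) × 0.6 × 60 × 0.1326 × 19 = 45.34 kip.
Base metal (shear rupture): R_n/Ω = (1/2.0) × 0.6 × 70 × 0.1875 × 19 = 74.81 kip.
Governing: weld metal.

R_n/Ω ≈ 45.3 kip (weld metal governs)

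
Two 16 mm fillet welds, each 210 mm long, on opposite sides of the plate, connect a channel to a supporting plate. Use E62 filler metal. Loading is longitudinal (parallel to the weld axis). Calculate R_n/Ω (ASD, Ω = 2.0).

R_n/Ω ≈ 884 kN

E62XX → F_EXX = 620 MPa.
Effective throat t_e = 0.707 × 16 = 11.31 mm.
Total length L = 420 mm; A_we = 11.31 × 420 = 4751 mm².
F_nw = 0.6 F_EXX = 0.6 × 620 = 372 MPa.
R_n = 372 × 4751 × 10⁻³ = 1767 kN; R_n/Ω = 1767/2.0 = 883.7 kN.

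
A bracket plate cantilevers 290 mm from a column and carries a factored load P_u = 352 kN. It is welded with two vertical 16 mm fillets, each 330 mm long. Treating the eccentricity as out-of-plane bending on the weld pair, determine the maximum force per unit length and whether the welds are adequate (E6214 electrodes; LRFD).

E62XX → F_EXX = 620 MPa.
L_w = 2 × 330 = 660 mm; section modulus (unit throat) S = 2 × L²/6 = 36300 mm².
Direct shear f_v = P/L_w = 352×10³/660 = 533.3 N/mm.
Moment M = P × e = 352×10³ × 290 = 102080000 N·mm; bending f_b = M/S = 2812 N/mm.
f_max = √(f_v² + f_b²) = √(533.3² + 2812²) = 2862 N/mm.
φr_n = 0.75 × 0.6 × 620 × (0.707 × 16) = 3156 N/mm → adequate.

f_max ≈ 2860 N/mm; adequate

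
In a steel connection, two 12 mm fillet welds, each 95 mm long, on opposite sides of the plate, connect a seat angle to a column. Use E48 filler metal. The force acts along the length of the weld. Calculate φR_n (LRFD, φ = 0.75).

E48XX → F_EXX = 480 MPa.
Effective throat t_e = 0.707 × 12 = 8.484 mm.
Total length L = 190 mm; A_we = 8.484 × 190 = 1612 mm².
F_nw = 0.6 F_EXX = 0.6 × 480 = 288 MPa.
φR_n = 0.75 × 288 × 1612 × 10⁻³ = 348.2 kN.

φR_n ≈ 348 kN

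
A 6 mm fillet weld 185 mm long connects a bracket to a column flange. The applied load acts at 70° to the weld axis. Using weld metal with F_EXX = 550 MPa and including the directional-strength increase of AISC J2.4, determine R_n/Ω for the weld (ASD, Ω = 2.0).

R_n/Ω ≈ 188 kN

t_e = 0.707 × 6 = 4.242 mm; A_we = 4.242 × 185 = 784.8 mm².
Directional factor: 1.0 + 0.5 sin^1.5(70°) = 1.455.
F_nw = 0.6 × 550 × 1.455 = 480.3 MPa.
R_n/Ω = (480.3 × 784.8) / 2.0 × 10⁻³ = 188.5 kN.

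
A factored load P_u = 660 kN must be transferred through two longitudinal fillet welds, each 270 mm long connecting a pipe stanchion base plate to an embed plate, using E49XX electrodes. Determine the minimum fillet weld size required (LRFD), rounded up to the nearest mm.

E49XX → F_EXX = 490 MPa.
Total weld length L = 540 mm.
Required throat t_e = P_u / (φ × 0.6 F_EXX × L) = 660 / (0.75 × 0.6 × 490 × 540 × 10⁻³) = 5.543 mm.
Required leg w = t_e / 0.707 = 7.84 mm → use 8 mm.

w = 8 mm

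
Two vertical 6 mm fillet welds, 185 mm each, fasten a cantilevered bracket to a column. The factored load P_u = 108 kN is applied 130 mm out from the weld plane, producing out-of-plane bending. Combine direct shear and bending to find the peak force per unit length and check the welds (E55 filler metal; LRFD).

E55XX → F_EXX = 550 MPa.
L_w = 2 × 185 = 370 mm; section modulus (unit throat) S = 2 × L²/6 = 11410 mm².
Direct shear f_v = P/L_w = 108×10³/370 = 291.9 N/mm.
Moment M = P × e = 108×10³ × 130 = 14040000 N·mm; bending f_b = M/S = 1231 N/mm.
f_max = √(f_v² + f_b²) = √(291.9² + 1231²) = 1265 N/mm.
φr_n = 0.75 × 0.6 × 550 × (0.707 × 6) = 1050 N/mm → NOT adequate.

f_max ≈ 1260 N/mm; NOT adequate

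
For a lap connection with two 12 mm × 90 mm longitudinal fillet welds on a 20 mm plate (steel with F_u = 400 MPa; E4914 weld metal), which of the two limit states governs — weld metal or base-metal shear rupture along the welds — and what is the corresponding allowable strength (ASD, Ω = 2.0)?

E49XX → F_EXX = 490 MPa.
t_e = 0.707 × 12 = 8.484 mm; L = 180 mm.
Weld metal: R_n/Ω = (1/2.0) × 0.6 × 490 × 8.484 × 180 × 10⁻³ = 224.5 kN.
Base metal (shear rupture): R_n/Ω = (1/2.0) × 0.6 × 400 × 20 × 180 × 10⁻³ = 432 kN.
Governing: weld metal.

R_n/Ω ≈ 224 kN (weld metal governs)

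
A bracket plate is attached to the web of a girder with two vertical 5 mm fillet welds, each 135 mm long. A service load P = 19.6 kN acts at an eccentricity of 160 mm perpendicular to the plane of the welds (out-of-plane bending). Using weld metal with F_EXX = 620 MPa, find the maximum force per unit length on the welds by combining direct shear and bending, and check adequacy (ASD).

f_max ≈ 521 N/mm; adequate

L_w = 2 × 135 = 270 mm; section modulus (unit throat) S = 2 × L²/6 = 6075 mm².
Direct shear f_v = P/L_w = 19.6×10³/270 = 72.59 N/mm.
Moment M = P × e = 19.6×10³ × 160 = 3136000 N·mm; bending f_b = M/S = 516.2 N/mm.
f_max = √(f_v² + f_b²) = √(72.59² + 516.2²) = 521.3 N/mm.
r_n/Ω = (1/2.0) × 0.6 × 620 × (0.707 × 5) = 657.5 N/mm → adequate.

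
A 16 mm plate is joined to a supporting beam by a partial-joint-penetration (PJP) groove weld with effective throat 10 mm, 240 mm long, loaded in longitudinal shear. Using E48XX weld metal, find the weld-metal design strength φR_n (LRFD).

φR_n ≈ 518 kN

E48XX → F_EXX = 480 MPa.
Effective throat (given) t_e = 10 mm.
A_we = 10 × 240 = 2400 mm².
F_nw = 0.6 F_EXX = 288 MPa.
φR_n = 0.75 × 288 × 2400 × 10⁻³ = 518.4 kN.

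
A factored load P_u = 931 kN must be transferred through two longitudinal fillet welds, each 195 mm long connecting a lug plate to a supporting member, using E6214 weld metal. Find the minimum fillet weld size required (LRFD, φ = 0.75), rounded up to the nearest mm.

w = 13 mm

E62XX → F_EXX = 620 MPa.
Total weld length L = 390 mm.
Required throat t_e = P_u / (φ × 0.6 F_EXX × L) = 931 / (0.75 × 0.6 × 620 × 390 × 10⁻³) = 8.556 mm.
Required leg w = t_e / 0.707 = 12.1 mm → use 13 mm.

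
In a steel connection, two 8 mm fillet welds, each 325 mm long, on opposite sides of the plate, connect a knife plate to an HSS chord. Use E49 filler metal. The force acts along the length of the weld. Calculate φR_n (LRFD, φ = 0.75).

E49XX → F_EXX = 490 MPa.
Effective throat t_e = 0.707 × 8 = 5.656 mm.
Total length L = 650 mm; A_we = 5.656 × 650 = 3676 mm².
F_nw = 0.6 F_EXX = 0.6 × 490 = 294 MPa.
φR_n = 0.75 × 294 × 3676 × 10⁻³ = 810.6 kN.

φR_n ≈ 811 kN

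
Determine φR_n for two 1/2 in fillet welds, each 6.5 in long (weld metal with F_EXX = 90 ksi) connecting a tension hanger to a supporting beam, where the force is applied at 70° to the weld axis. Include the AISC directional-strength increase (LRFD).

t_e = 0.707 × 0.5 = 0.3535 in; A_we = 0.3535 × 13 = 4.595 in².
Directional factor: 1.0 + 0.5 sin^1.5(70°) = 1.455.
F_nw = 0.6 × 90 × 1.455 = 78.59 ksi.
φR_n = 0.75 × 78.59 × 4.595 = 270.9 kip.

φR_n ≈ 271 kip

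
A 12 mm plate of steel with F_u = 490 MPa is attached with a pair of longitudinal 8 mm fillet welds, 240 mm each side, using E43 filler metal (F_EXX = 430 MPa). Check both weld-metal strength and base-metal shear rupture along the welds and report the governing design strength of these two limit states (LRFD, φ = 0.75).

φR_n ≈ 525 kN (weld metal governs)

t_e = 0.707 × 8 = 5.656 mm; L = 480 mm.
Weld metal: φR_n = 0.75 × 0.6 × 430 × 5.656 × 480 × 10⁻³ = 525.3 kN.
Base metal (shear rupture): φR_n = 0.75 × 0.6 × 490 × 12 × 480 × 10⁻³ = 1270 kN.
Governing: weld metal.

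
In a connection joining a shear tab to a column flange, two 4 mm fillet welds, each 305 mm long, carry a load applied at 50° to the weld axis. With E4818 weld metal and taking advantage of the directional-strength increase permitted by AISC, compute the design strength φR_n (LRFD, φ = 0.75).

φR_n ≈ 498 kN

E48XX → F_EXX = 480 MPa.
t_e = 0.707 × 4 = 2.828 mm; A_we = 2.828 × 610 = 1725 mm².
Directional factor: 1.0 + 0.5 sin^1.5(50°) = 1.335.
F_nw = 0.6 × 480 × 1.335 = 384.5 MPa.
φR_n = 0.75 × 384.5 × 1725 × 10⁻³ = 497.5 kN.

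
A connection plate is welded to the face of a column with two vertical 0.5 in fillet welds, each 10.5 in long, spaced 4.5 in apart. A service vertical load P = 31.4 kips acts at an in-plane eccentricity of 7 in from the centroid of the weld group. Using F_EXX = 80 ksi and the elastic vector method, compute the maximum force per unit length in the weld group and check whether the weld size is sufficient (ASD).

f_max ≈ 4.98 kip/in; adequate

Total weld length L_w = 21 in. Treat welds as unit-width lines.
Polar moment about centroid: J = 2[d³/12 + d(b/2)²] = 2[10.5³/12 + 10.5×2.25²] = 299.2 in³.
Direct shear f_v = P/L_w = 31.4 / 21 = 1.495 kip/in (vertical).
Torsion M = P·e = 31.4 × 7 = 219.8 kip·in.
Critical point at (x, y) = (2.25, 5.25) from centroid. f_tx = M·y/J = 3.856 kip/in; f_ty = M·x/J = 1.653 kip/in.
Resultant f_max = √[f_tx² + (f_v + f_ty)²] = √[3.856² + (1.495 + 1.653)²] = 4.978 kip/in.
Capacity per unit length: r_n/Ω = (1/2.0) × 0.6 × 80 × (0.707 × 0.5) = 8.484 kip/in.
4.978 ≤ 8.484 → adequate.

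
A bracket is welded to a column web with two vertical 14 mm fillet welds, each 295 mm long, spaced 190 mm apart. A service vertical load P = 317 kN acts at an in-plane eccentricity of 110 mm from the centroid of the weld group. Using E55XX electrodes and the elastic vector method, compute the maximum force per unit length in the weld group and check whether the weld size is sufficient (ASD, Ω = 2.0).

f_max ≈ 1030 N/mm; adequate

E55XX → F_EXX = 550 MPa.
Total weld length L_w = 590 mm. Treat welds as unit-width lines.
Polar moment about centroid: J = 2[d³/12 + d(b/2)²] = 2[295³/12 + 295×95²] = 9603000 mm³.
Direct shear f_v = P/L_w = 317×10³ / 590 = 537.3 N/mm (vertical).
Torsion M = P·e = 317×10³ × 110 = 34870000 N·mm.
Critical point at (x, y) = (95, 147.5) from centroid. f_tx = M·y/J = 535.6 N/mm; f_ty = M·x/J = 344.9 N/mm.
Resultant f_max = √[f_tx² + (f_v + f_ty)²] = √[535.6² + (537.3 + 344.9)²] = 1032 N/mm.
Capacity per unit length: r_n/Ω = (1/2.0) × 0.6 × 550 × (0.707 × 14) = 1633 N/mm.
1032 ≤ 1633 → adequate.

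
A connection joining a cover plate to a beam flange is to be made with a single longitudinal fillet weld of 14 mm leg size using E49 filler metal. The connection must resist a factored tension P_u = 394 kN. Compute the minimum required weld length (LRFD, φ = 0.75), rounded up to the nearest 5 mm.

L = 185 mm

E49XX → F_EXX = 490 MPa.
Throat t_e = 0.707 × 14 = 9.898 mm.
φr_n = 0.75 × 0.6 × 490 × 9.898 × 10⁻³ = 2.183 kN/mm.
L_req = P_u / φr_n = 394 / 2.183 = 180.5 mm total.
Round up → use L = 185 mm.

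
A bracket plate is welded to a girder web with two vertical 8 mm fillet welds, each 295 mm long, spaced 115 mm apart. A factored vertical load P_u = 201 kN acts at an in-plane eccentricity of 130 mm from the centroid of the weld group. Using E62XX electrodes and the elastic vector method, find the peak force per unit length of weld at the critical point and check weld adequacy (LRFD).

E62XX → F_EXX = 620 MPa.
Total weld length L_w = 590 mm. Treat welds as unit-width lines.
Polar moment about centroid: J = 2[d³/12 + d(b/2)²] = 2[295³/12 + 295×57.5²] = 6229000 mm³.
Direct shear f_v = P/L_w = 201×10³ / 590 = 340.7 N/mm (vertical).
Torsion M = P·e = 201×10³ × 130 = 26130000 N·mm.
Critical point at (x, y) = (57.5, 147.5) from centroid. f_tx = M·y/J = 618.7 N/mm; f_ty = M·x/J = 241.2 N/mm.
Resultant f_max = √[f_tx² + (f_v + f_ty)²] = √[618.7² + (340.7 + 241.2)²] = 849.3 N/mm.
Capacity per unit length: φr_n = 0.75 × 0.6 × 620 × (0.707 × 8) = 1578 N/mm.
849.3 ≤ 1578 → adequate.

f_max ≈ 849 N/mm; adequate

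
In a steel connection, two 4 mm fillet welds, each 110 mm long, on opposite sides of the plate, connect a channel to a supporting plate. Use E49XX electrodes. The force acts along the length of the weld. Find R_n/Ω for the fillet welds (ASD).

R_n/Ω ≈ 91.5 kN

E49XX → F_EXX = 490 MPa.
Effective throat t_e = 0.707 × 4 = 2.828 mm.
Total length L = 220 mm; A_we = 2.828 × 220 = 622.2 mm².
F_nw = 0.6 F_EXX = 0.6 × 490 = 294 MPa.
R_n = 294 × 622.2 × 10⁻³ = 182.9 kN; R_n/Ω = 182.9/2.0 = 91.46 kN.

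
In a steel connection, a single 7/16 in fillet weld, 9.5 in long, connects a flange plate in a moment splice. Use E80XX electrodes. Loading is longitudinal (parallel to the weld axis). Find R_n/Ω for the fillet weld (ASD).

R_n/Ω ≈ 70.5 kip

E80XX → F_EXX = 80 ksi.
Effective throat t_e = 0.707 × 0.4375 = 0.3093 in.
Total length L = 9.5 in; A_we = 0.3093 × 9.5 = 2.938 in².
F_nw = 0.6 F_EXX = 0.6 × 80 = 48 ksi.
R_n = 48 × 2.938 = 141 kip; R_n/Ω = 141/2.0 = 70.52 kip.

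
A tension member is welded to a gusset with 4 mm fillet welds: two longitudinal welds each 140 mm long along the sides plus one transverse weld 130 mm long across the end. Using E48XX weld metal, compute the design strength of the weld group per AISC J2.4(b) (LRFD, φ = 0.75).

E48XX → F_EXX = 480 MPa.
t_e = 0.707 × 4 = 2.828 mm.
R_nwl = 0.6 × 480 × 2.828 × 280 × 10⁻³ = 228 kN (longitudinal, 2 welds).
R_nwt = 0.6 × 480 × 2.828 × 130 × 10⁻³ = 105.9 kN (transverse, base value).
(i) R_nwl + R_nwt = 333.9 kN; (ii) 0.85 R_nwl + 1.5 R_nwt = 352.7 kN.
R_n = max = 352.7 kN [governs: (ii)]; φR_n = 264.5 kN.

φR_n ≈ 264 kN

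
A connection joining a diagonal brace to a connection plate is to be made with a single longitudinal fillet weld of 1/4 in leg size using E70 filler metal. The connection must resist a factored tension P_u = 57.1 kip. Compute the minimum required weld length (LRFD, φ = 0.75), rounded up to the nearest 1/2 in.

E70XX → F_EXX = 70 ksi.
Throat t_e = 0.707 × 0.25 = 0.1767 in.
φr_n = 0.75 × 0.6 × 70 × 0.1767 = 5.568 kip/in.
L_req = P_u / φr_n = 57.1 / 5.568 = 10.26 in total.
Round up → use L = 10.5 in.

L = 10.5 in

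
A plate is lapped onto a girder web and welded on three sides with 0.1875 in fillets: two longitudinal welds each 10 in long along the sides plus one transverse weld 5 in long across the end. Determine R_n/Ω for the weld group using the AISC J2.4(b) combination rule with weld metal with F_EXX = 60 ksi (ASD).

t_e = 0.707 × 0.1875 = 0.1326 in.
R_nwl = 0.6 × 60 × 0.1326 × 20 = 95.44 kip (longitudinal, 2 welds).
R_nwt = 0.6 × 60 × 0.1326 × 5 = 23.86 kip (transverse, base value).
(i) R_nwl + R_nwt = 119.3 kip; (ii) 0.85 R_nwl + 1.5 R_nwt = 116.9 kip.
R_n = max = 119.3 kip [governs: (i)]; R_n/Ω = 59.65 kip.

R_n/Ω ≈ 59.7 kip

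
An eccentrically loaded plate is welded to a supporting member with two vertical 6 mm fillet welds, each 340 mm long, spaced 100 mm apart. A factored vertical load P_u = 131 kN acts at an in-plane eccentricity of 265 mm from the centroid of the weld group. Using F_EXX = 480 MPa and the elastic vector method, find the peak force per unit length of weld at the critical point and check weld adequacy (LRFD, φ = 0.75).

f_max ≈ 821 N/mm; adequate

Total weld length L_w = 680 mm. Treat welds as unit-width lines.
Polar moment about centroid: J = 2[d³/12 + d(b/2)²] = 2[340³/12 + 340×50²] = 8251000 mm³.
Direct shear f_v = P/L_w = 131×10³ / 680 = 192.6 N/mm (vertical).
Torsion M = P·e = 131×10³ × 265 = 34715000 N·mm.
Critical point at (x, y) = (50, 170) from centroid. f_tx = M·y/J = 715.3 N/mm; f_ty = M·x/J = 210.4 N/mm.
Resultant f_max = √[f_tx² + (f_v + f_ty)²] = √[715.3² + (192.6 + 210.4)²] = 821 N/mm.
Capacity per unit length: φr_n = 0.75 × 0.6 × 480 × (0.707 × 6) = 916.3 N/mm.
821 ≤ 916.3 → adequate.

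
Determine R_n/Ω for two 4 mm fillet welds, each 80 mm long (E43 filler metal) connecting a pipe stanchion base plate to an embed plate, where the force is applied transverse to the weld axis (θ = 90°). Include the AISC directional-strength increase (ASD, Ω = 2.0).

E43XX → F_EXX = 430 MPa.
t_e = 0.707 × 4 = 2.828 mm; A_we = 2.828 × 160 = 452.5 mm².
Directional factor: 1.0 + 0.5 sin^1.5(90°) = 1.5.
F_nw = 0.6 × 430 × 1.5 = 387 MPa.
R_n/Ω = (387 × 452.5) / 2.0 × 10⁻³ = 87.55 kN.

R_n/Ω ≈ 87.6 kN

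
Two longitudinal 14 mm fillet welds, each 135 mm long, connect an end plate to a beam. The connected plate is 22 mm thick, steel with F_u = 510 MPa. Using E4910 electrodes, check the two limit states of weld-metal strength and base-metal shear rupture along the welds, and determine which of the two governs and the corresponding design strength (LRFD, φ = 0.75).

φR_n ≈ 589 kN (weld metal governs)

E49XX → F_EXX = 490 MPa.
t_e = 0.707 × 14 = 9.898 mm; L = 270 mm.
Weld metal: φR_n = 0.75 × 0.6 × 490 × 9.898 × 270 × 10⁻³ = 589.3 kN.
Base metal (shear rupture): φR_n = 0.75 × 0.6 × 510 × 22 × 270 × 10⁻³ = 1363 kN.
Governing: weld metal.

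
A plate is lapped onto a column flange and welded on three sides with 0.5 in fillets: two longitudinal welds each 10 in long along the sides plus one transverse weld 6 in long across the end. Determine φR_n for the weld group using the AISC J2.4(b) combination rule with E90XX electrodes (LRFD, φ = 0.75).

φR_n ≈ 372 kips

E90XX → F_EXX = 90 ksi.
t_e = 0.707 × 0.5 = 0.3535 in.
R_nwl = 0.6 × 90 × 0.3535 × 20 = 381.8 kips (longitudinal, 2 welds).
R_nwt = 0.6 × 90 × 0.3535 × 6 = 114.5 kips (transverse, base value).
(i) R_nwl + R_nwt = 496.3 kips; (ii) 0.85 R_nwl + 1.5 R_nwt = 496.3 kips.
R_n = max = 496.3 kips [governs: (ii)]; φR_n = 372.2 kips.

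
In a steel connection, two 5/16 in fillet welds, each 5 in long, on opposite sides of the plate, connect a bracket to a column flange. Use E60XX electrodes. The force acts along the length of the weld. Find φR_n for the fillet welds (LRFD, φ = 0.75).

φR_n ≈ 59.7 kip

E60XX → F_EXX = 60 ksi.
Effective throat t_e = 0.707 × 0.3125 = 0.2209 in.
Total length L = 10 in; A_we = 0.2209 × 10 = 2.209 in².
F_nw = 0.6 F_EXX = 0.6 × 60 = 36 ksi.
φR_n = 0.75 × 36 × 2.209 = 59.65 kip.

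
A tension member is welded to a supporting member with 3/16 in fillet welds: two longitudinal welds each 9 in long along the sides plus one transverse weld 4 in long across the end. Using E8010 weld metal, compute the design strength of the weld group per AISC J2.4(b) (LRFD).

E80XX → F_EXX = 80 ksi.
t_e = 0.707 × 0.1875 = 0.1326 in.
R_nwl = 0.6 × 80 × 0.1326 × 18 = 114.5 kip (longitudinal, 2 welds).
R_nwt = 0.6 × 80 × 0.1326 × 4 = 25.45 kip (transverse, base value).
(i) R_nwl + R_nwt = 140 kip; (ii) 0.85 R_nwl + 1.5 R_nwt = 135.5 kip.
R_n = max = 140 kip [governs: (i)]; φR_n = 105 kip.

φR_n ≈ 105 kip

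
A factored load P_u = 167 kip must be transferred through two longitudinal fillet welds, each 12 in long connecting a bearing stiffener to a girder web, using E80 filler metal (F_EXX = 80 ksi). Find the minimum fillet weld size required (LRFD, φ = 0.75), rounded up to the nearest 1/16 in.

Total weld length L = 24 in.
Required throat t_e = P_u / (φ × 0.6 F_EXX × L) = 167 / (0.75 × 0.6 × 80 × 24) = 0.1933 in.
Required leg w = t_e / 0.707 = 0.2734 in → use 5/16 in.

w = 5/16 in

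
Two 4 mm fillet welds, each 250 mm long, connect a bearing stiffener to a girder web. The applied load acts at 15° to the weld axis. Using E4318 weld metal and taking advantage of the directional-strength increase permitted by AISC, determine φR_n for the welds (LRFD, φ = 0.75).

φR_n ≈ 292 kN

E43XX → F_EXX = 430 MPa.
t_e = 0.707 × 4 = 2.828 mm; A_we = 2.828 × 500 = 1414 mm².
Directional factor: 1.0 + 0.5 sin^1.5(15°) = 1.066.
F_nw = 0.6 × 430 × 1.066 = 275 MPa.
φR_n = 0.75 × 275 × 1414 × 10⁻³ = 291.6 kN.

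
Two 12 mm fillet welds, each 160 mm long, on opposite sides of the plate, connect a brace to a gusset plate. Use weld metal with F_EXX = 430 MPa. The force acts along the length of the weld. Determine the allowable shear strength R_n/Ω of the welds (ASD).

R_n/Ω ≈ 350 kN

Effective throat t_e = 0.707 × 12 = 8.484 mm.
Total length L = 320 mm; A_we = 8.484 × 320 = 2715 mm².
F_nw = 0.6 F_EXX = 0.6 × 430 = 258 MPa.
R_n = 258 × 2715 × 10⁻³ = 700.4 kN; R_n/Ω = 700.4/2.0 = 350.2 kN.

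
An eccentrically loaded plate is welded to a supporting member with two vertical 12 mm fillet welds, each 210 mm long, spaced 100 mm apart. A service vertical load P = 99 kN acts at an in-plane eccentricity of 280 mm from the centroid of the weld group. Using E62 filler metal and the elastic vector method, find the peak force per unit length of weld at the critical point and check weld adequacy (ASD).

E62XX → F_EXX = 620 MPa.
Total weld length L_w = 420 mm. Treat welds as unit-width lines.
Polar moment about centroid: J = 2[d³/12 + d(b/2)²] = 2[210³/12 + 210×50²] = 2594000 mm³.
Direct shear f_v = P/L_w = 99×10³ / 420 = 235.7 N/mm (vertical).
Torsion M = P·e = 99×10³ × 280 = 27720000 N·mm.
Critical point at (x, y) = (50, 105) from centroid. f_tx = M·y/J = 1122 N/mm; f_ty = M·x/J = 534.4 N/mm.
Resultant f_max = √[f_tx² + (f_v + f_ty)²] = √[1122² + (235.7 + 534.4)²] = 1361 N/mm.
Capacity per unit length: r_n/Ω = (1/2.0) × 0.6 × 620 × (0.707 × 12) = 1578 N/mm.
1361 ≤ 1578 → adequate.

f_max ≈ 1360 N/mm; adequate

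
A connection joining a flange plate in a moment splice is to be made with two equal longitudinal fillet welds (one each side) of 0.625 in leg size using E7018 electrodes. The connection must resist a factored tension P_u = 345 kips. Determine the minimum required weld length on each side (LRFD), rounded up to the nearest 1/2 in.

L = 12.5 in on each side

E70XX → F_EXX = 70 ksi.
Throat t_e = 0.707 × 0.625 = 0.4419 in.
φr_n = 0.75 × 0.6 × 70 × 0.4419 = 13.92 kips/in.
L_req = P_u / φr_n = 345 / 13.92 = 24.79 in total.
Per side: 24.79 / 2 = 12.39 in.
Round up → use L = 12.5 in on each side.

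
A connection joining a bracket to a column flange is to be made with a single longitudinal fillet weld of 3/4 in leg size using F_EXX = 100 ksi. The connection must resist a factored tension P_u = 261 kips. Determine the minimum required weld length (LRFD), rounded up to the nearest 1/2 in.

Throat t_e = 0.707 × 0.75 = 0.5302 in.
φr_n = 0.75 × 0.6 × 100 × 0.5302 = 23.86 kips/in.
L_req = P_u / φr_n = 261 / 23.86 = 10.94 in total.
Round up → use L = 11 in.

L = 11 in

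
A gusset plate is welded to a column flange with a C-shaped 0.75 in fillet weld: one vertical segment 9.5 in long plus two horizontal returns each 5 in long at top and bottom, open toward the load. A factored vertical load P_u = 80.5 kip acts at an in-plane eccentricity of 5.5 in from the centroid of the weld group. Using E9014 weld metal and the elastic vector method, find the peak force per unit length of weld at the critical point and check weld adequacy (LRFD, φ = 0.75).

E90XX → F_EXX = 90 ksi.
Total weld length L_w = 19.5 in. Treat welds as unit-width lines.
Centroid: x̄ = 2×5×2.5 / 19.5 = 1.282 in from the vertical weld.
Polar moment about centroid: J = I_x + I_y = [9.5³/12 + 2×5×4.75²] + [9.5×1.282² + 2(5³/12 + 5×1.218²)] = 348.4 in³.
Direct shear f_v = P/L_w = 80.5 / 19.5 = 4.128 kip/in (vertical).
Torsion M = P·e = 80.5 × 5.5 = 442.75 kip·in.
Critical point at (x, y) = (3.718, 4.75) from centroid. f_tx = M·y/J = 6.037 kip/in; f_ty = M·x/J = 4.725 kip/in.
Resultant f_max = √[f_tx² + (f_v + f_ty)²] = √[6.037² + (4.128 + 4.725)²] = 10.72 kip/in.
Capacity per unit length: φr_n = 0.75 × 0.6 × 90 × (0.707 × 0.75) = 21.48 kip/in.
10.72 ≤ 21.48 → adequate.

f_max ≈ 10.7 kip/in; adequate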